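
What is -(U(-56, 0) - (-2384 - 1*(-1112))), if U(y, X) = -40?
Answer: -1232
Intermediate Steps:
-(U(-56, 0) - (-2384 - 1*(-1112))) = -(-40 - (-2384 - 1*(-1112))) = -(-40 - (-2384 + 1112)) = -(-40 - 1*(-1272)) = -(-40 + 1272) = -1*1232 = -1232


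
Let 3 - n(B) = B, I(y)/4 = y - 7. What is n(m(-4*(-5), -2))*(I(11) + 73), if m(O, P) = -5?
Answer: 712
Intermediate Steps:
I(y) = -28 + 4*y (I(y) = 4*(y - 7) = 4*(-7 + y) = -28 + 4*y)
n(B) = 3 - B
n(m(-4*(-5), -2))*(I(11) + 73) = (3 - 1*(-5))*((-28 + 4*11) + 73) = (3 + 5)*((-28 + 44) + 73) = 8*(16 + 73) = 8*89 = 712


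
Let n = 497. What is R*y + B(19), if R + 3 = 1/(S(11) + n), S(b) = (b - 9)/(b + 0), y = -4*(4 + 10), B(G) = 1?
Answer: 923645/5469 ≈ 168.89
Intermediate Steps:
y = -56 (y = -4*14 = -56)
S(b) = (-9 + b)/b
R = -16396/5469 (R = -3 + 1/((-9 + 11)/11 + 497) = -3 + 1/((1/11)*2 + 497) = -3 + 1/(2/11 + 497) = -3 + 1/(5469/11) = -3 + 11/5469 = -16396/5469 ≈ -2.9980)
R*y + B(19) = -16396/5469*(-56) + 1 = 918176/5469 + 1 = 923645/5469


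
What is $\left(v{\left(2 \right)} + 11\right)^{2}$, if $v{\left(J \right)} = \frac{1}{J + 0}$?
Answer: $\frac{529}{4} \approx 132.25$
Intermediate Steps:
$v{\left(J \right)} = \frac{1}{J}$
$\left(v{\left(2 \right)} + 11\right)^{2} = \left(\frac{1}{2} + 11\right)^{2} = \left(\frac{23}{2}\right)^{2} = \frac{529}{4}$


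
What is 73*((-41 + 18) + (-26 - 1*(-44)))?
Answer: -365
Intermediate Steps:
73*((-41 + 18) + (-26 - 1*(-44))) = 73*(-23 + (-26 + 44)) = 73*(-23 + 18) = 73*(-5) = -365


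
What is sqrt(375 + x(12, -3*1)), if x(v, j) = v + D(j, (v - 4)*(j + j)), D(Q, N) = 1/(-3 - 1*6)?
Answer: sqrt(3482)/3 ≈ 19.669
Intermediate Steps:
D(Q, N) = -1/9 (D(Q, N) = 1/(-3 - 6) = 1/(-9) = -1/9)
x(v, j) = -1/9 + v (x(v, j) = v - 1/9 = -1/9 + v)
sqrt(375 + x(12, -3*1)) = sqrt(375 + (-1/9 + 12)) = sqrt(375 + 107/9) = sqrt(3482/9) = sqrt(3482)/3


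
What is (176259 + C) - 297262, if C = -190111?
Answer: -311114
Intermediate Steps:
(176259 + C) - 297262 = (176259 - 190111) - 297262 = -13852 - 297262 = -311114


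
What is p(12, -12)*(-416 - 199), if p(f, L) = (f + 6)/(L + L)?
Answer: 1845/4 ≈ 461.25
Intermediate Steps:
p(f, L) = (6 + f)/(2*L) (p(f, L) = (6 + f)/((2*L)) = (6 + f)*(1/(2*L)) = (6 + f)/(2*L))
p(12, -12)*(-416 - 199) = ((1/2)*(6 + 12)/(-12))*(-416 - 199) = ((1/2)*(-1/12)*18)*(-615) = -3/4*(-615) = 1845/4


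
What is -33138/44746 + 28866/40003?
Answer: -16990689/894987119 ≈ -0.018984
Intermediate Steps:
-33138/44746 + 28866/40003 = -33138*1/44746 + 28866*(1/40003) = -16569/22373 + 28866/40003 = -16990689/894987119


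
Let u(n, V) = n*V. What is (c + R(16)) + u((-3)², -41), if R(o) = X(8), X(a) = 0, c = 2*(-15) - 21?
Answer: -420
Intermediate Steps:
u(n, V) = V*n
c = -51 (c = -30 - 21 = -51)
R(o) = 0
(c + R(16)) + u((-3)², -41) = (-51 + 0) - 41*(-3)² = -51 - 41*9 = -51 - 369 = -420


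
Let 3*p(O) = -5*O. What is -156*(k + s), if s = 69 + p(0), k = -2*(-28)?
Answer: -19500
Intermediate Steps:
p(O) = -5*O/3 (p(O) = (-5*O)/3 = -5*O/3)
k = 56
s = 69 (s = 69 - 5/3*0 = 69 + 0 = 69)
-156*(k + s) = -156*(56 + 69) = -156*125 = -19500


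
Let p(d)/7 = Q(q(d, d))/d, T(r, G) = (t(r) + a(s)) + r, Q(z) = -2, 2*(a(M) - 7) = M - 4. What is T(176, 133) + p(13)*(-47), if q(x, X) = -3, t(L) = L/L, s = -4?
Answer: 2998/13 ≈ 230.62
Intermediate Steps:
t(L) = 1
a(M) = 5 + M/2 (a(M) = 7 + (M - 4)/2 = 7 + (-4 + M)/2 = 7 + (-2 + M/2) = 5 + M/2)
T(r, G) = 4 + r (T(r, G) = (1 + (5 + (½)*(-4))) + r = (1 + (5 - 2)) + r = (1 + 3) + r = 4 + r)
p(d) = -14/d (p(d) = 7*(-2/d) = -14/d)
T(176, 133) + p(13)*(-47) = (4 + 176) - 14/13*(-47) = 180 - 14*1/13*(-47) = 180 - 14/13*(-47) = 180 + 658/13 = 2998/13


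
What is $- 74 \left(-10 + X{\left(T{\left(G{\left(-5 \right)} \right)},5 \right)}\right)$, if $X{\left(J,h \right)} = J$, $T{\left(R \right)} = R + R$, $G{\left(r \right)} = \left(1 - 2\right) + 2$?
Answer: $592$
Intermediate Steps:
$G{\left(r \right)} = 1$ ($G{\left(r \right)} = -1 + 2 = 1$)
$T{\left(R \right)} = 2 R$
$- 74 \left(-10 + X{\left(T{\left(G{\left(-5 \right)} \right)},5 \right)}\right) = - 74 \left(-10 + 2 \cdot 1\right) = - 74 \left(-10 + 2\right) = \left(-74\right) \left(-8\right) = 592$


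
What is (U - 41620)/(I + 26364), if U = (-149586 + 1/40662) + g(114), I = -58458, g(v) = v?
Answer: 7770182903/1305006228 ≈ 5.9541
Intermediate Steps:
U = -6077830463/40662 (U = (-149586 + 1/40662) + 114 = -6082465931/40662 + 114 = -6077830463/40662 ≈ -1.4947e+5)
(U - 41620)/(I + 26364) = (-6077830463/40662 - 41620)/(-58458 + 26364) = -7770182903/40662/(-32094) = -7770182903/40662*(-1/32094) = 7770182903/1305006228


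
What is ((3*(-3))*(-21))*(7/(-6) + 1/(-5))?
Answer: -2583/10 ≈ -258.30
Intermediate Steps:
((3*(-3))*(-21))*(7/(-6) + 1/(-5)) = (-9*(-21))*(7*(-⅙) + 1*(-⅕)) = 189*(-7/6 - ⅕) = 189*(-41/30) = -2583/10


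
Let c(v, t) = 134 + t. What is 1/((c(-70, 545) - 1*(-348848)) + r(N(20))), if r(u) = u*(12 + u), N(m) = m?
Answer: 1/350167 ≈ 2.8558e-6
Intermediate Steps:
1/((c(-70, 545) - 1*(-348848)) + r(N(20))) = 1/(((134 + 545) - 1*(-348848)) + 20*(12 + 20)) = 1/((679 + 348848) + 20*32) = 1/(349527 + 640) = 1/350167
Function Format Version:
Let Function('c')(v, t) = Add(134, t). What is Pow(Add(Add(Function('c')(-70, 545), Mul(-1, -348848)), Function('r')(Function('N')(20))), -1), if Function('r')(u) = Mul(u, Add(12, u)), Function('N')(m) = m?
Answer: Rational(1, 350167) ≈ 2.8558e-6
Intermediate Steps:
Pow(Add(Add(Function('c')(-70, 545), Mul(-1, -348848)), Function('r')(Function('N')(20))), -1) = Pow(Add(Add(Add(134, 545), Mul(-1, -348848)), Mul(20, Add(12, 20))), -1) = Pow(Add(Add(679, 348848), Mul(20, 32)), -1) = Pow(Add(349527, 640), -1) = Pow(350167, -1) = Rational(1, 350167)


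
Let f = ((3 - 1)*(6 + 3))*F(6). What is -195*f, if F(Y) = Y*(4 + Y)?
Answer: -210600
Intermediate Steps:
f = 1080 (f = ((3 - 1)*(6 + 3))*(6*(4 + 6)) = (2*9)*(6*10) = 18*60 = 1080)
-195*f = -195*1080 = -210600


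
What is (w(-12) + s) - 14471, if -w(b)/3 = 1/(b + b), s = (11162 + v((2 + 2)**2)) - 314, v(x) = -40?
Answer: -29303/8 ≈ -3662.9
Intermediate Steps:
s = 10808 (s = (11162 - 40) - 314 = 11122 - 314 = 10808)
w(b) = -3/(2*b) (w(b) = -3/(b + b) = -3*1/(2*b) = -3/(2*b))
(w(-12) + s) - 14471 = (-3/2/(-12) + 10808) - 14471 = (-3/2*(-1/12) + 10808) - 14471 = (1/8 + 10808) - 14471 = 86465/8 - 14471 = -29303/8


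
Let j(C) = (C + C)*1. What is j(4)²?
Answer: 64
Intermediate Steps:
j(C) = 2*C (j(C) = (2*C)*1 = 2*C)
j(4)² = (2*4)² = 8² = 64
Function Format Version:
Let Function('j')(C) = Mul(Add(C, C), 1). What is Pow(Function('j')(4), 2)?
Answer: 64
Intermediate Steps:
Function('j')(C) = Mul(2, C) (Function('j')(C) = Mul(Mul(2, C), 1) = Mul(2, C))
Pow(Function('j')(4), 2) = Pow(Mul(2, 4), 2) = Pow(8, 2) = 64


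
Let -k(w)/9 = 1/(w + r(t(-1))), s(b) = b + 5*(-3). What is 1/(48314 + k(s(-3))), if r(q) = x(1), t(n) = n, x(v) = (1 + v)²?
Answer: 14/676405 ≈ 2.0698e-5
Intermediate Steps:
s(b) = -15 + b (s(b) = b - 15 = -15 + b)
r(q) = 4 (r(q) = (1 + 1)² = 2² = 4)
k(w) = -9/(4 + w) (k(w) = -9/(w + 4) = -9/(4 + w))
1/(48314 + k(s(-3))) = 1/(48314 - 9/(4 + (-15 - 3))) = 1/(48314 - 9/(4 - 18)) = 1/(48314 - 9/(-14)) = 1/(48314 - 9*(-1/14)) = 1/(48314 + 9/14) = 1/(676405/14) = 14/676405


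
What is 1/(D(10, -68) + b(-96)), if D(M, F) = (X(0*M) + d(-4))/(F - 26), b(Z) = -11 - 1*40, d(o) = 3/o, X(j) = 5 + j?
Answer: -376/19193 ≈ -0.019590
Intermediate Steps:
b(Z) = -51 (b(Z) = -11 - 40 = -51)
D(M, F) = 17/(4*(-26 + F)) (D(M, F) = ((5 + 0*M) + 3/(-4))/(F - 26) = ((5 + 0) + 3*(-1/4))/(-26 + F) = (5 - 3/4)/(-26 + F) = 17/(4*(-26 + F)))
1/(D(10, -68) + b(-96)) = 1/(17/(4*(-26 - 68)) - 51) = 1/((17/4)/(-94) - 51) = 1/((17/4)*(-1/94) - 51) = 1/(-17/376 - 51) = 1/(-19193/376) = -376/19193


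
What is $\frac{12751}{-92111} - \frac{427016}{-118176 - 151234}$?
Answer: $\frac{17948811933}{12407812255} \approx 1.4466$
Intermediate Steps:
$\frac{12751}{-92111} - \frac{427016}{-118176 - 151234} = 12751 \left(- \frac{1}{92111}\right) - \frac{427016}{-269410} = - \frac{12751}{92111} - - \frac{213508}{134705} = - \frac{12751}{92111} + \frac{213508}{134705} = \frac{17948811933}{12407812255}$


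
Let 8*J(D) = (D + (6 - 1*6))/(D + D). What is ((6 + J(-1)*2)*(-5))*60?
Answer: -3675/2 ≈ -1837.5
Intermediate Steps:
J(D) = 1/16 (J(D) = ((D + (6 - 1*6))/(D + D))/8 = ((D + (6 - 6))/((2*D)))/8 = ((D + 0)*(1/(2*D)))/8 = (D*(1/(2*D)))/8 = (1/8)*(1/2) = 1/16)
((6 + J(-1)*2)*(-5))*60 = ((6 + (1/16)*2)*(-5))*60 = ((6 + 1/8)*(-5))*60 = ((49/8)*(-5))*60 = -245/8*60 = -3675/2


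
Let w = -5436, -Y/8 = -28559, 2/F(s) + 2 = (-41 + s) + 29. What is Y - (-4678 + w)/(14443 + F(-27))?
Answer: 135292622666/592161 ≈ 2.2847e+5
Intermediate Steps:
F(s) = 2/(-14 + s) (F(s) = 2/(-2 + ((-41 + s) + 29)) = 2/(-2 + (-12 + s)) = 2/(-14 + s))
Y = 228472 (Y = -8*(-28559) = 228472)
Y - (-4678 + w)/(14443 + F(-27)) = 228472 - (-4678 - 5436)/(14443 + 2/(-14 - 27)) = 228472 - (-10114)/(14443 + 2/(-41)) = 228472 - (-10114)/(14443 + 2*(-1/41)) = 228472 - (-10114)/(14443 - 2/41) = 228472 - (-10114)/592161/41 = 228472 - (-10114)*41/592161 = 228472 - 1*(-414674/592161) = 228472 + 414674/592161 = 135292622666/592161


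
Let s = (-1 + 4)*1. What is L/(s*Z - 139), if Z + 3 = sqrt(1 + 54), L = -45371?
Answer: 6714908/21409 + 136113*sqrt(55)/21409 ≈ 360.80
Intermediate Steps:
s = 3 (s = 3*1 = 3)
Z = -3 + sqrt(55) (Z = -3 + sqrt(1 + 54) = -3 + sqrt(55) ≈ 4.4162)
L/(s*Z - 139) = -45371/(3*(-3 + sqrt(55)) - 139) = -45371/((-9 + 3*sqrt(55)) - 139) = -45371/(-148 + 3*sqrt(55))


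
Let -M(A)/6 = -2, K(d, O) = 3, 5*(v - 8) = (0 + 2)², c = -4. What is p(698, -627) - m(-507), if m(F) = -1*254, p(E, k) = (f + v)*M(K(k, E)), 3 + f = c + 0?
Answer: 1378/5 ≈ 275.60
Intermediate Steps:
v = 44/5 (v = 8 + (0 + 2)²/5 = 8 + (⅕)*2² = 8 + (⅕)*4 = 8 + ⅘ = 44/5 ≈ 8.8000)
M(A) = 12 (M(A) = -6*(-2) = 12)
f = -7 (f = -3 + (-4 + 0) = -3 - 4 = -7)
p(E, k) = 108/5 (p(E, k) = (-7 + 44/5)*12 = (9/5)*12 = 108/5)
m(F) = -254
p(698, -627) - m(-507) = 108/5 - 1*(-254) = 108/5 + 254 = 1378/5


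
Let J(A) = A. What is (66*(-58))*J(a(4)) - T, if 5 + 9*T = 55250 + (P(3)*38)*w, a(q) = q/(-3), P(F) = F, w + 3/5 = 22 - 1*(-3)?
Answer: -6717/5 ≈ -1343.4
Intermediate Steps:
w = 122/5 (w = -⅗ + (22 - 1*(-3)) = -⅗ + (22 + 3) = -⅗ + 25 = 122/5 ≈ 24.400)
a(q) = -q/3 (a(q) = q*(-⅓) = -q/3)
T = 32237/5 (T = -5/9 + (55250 + (3*38)*(122/5))/9 = -5/9 + (55250 + 114*(122/5))/9 = -5/9 + (55250 + 13908/5)/9 = -5/9 + (⅑)*(290158/5) = -5/9 + 290158/45 = 32237/5 ≈ 6447.4)
(66*(-58))*J(a(4)) - T = (66*(-58))*(-⅓*4) - 1*32237/5 = -3828*(-4/3) - 32237/5 = 5104 - 32237/5 = -6717/5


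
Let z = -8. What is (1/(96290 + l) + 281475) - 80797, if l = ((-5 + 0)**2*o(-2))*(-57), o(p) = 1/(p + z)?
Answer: 38703762472/192865 ≈ 2.0068e+5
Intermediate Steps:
o(p) = 1/(-8 + p) (o(p) = 1/(p - 8) = 1/(-8 + p))
l = 285/2 (l = ((-5 + 0)**2/(-8 - 2))*(-57) = ((-5)**2/(-10))*(-57) = (25*(-1/10))*(-57) = -5/2*(-57) = 285/2 ≈ 142.50)
(1/(96290 + l) + 281475) - 80797 = (1/(96290 + 285/2) + 281475) - 80797 = (1/(192865/2) + 281475) - 80797 = (2/192865 + 281475) - 80797 = 54286675877/192865 - 80797 = 38703762472/192865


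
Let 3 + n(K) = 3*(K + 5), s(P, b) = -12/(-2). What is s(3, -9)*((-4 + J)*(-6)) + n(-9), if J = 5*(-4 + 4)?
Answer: 129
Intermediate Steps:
s(P, b) = 6 (s(P, b) = -12*(-1/2) = 6)
J = 0 (J = 5*0 = 0)
n(K) = 12 + 3*K (n(K) = -3 + 3*(K + 5) = -3 + 3*(5 + K) = -3 + (15 + 3*K) = 12 + 3*K)
s(3, -9)*((-4 + J)*(-6)) + n(-9) = 6*((-4 + 0)*(-6)) + (12 + 3*(-9)) = 6*(-4*(-6)) + (12 - 27) = 6*24 - 15 = 144 - 15 = 129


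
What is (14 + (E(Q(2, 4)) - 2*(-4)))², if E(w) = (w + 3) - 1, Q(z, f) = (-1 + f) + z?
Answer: 841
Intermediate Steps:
Q(z, f) = -1 + f + z
E(w) = 2 + w (E(w) = (3 + w) - 1 = 2 + w)
(14 + (E(Q(2, 4)) - 2*(-4)))² = (14 + ((2 + (-1 + 4 + 2)) - 2*(-4)))² = (14 + ((2 + 5) + 8))² = (14 + (7 + 8))² = (14 + 15)² = 29² = 841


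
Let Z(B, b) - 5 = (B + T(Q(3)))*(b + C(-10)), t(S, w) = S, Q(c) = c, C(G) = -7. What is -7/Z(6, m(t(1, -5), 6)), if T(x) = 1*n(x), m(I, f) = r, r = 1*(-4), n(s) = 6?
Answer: 7/127 ≈ 0.055118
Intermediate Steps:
r = -4
m(I, f) = -4
T(x) = 6 (T(x) = 1*6 = 6)
Z(B, b) = 5 + (-7 + b)*(6 + B) (Z(B, b) = 5 + (B + 6)*(b - 7) = 5 + (6 + B)*(-7 + b) = 5 + (-7 + b)*(6 + B))
-7/Z(6, m(t(1, -5), 6)) = -7/(-37 - 7*6 + 6*(-4) + 6*(-4)) = -7/(-37 - 42 - 24 - 24) = -7/(-127) = -7*(-1/127) = 7/127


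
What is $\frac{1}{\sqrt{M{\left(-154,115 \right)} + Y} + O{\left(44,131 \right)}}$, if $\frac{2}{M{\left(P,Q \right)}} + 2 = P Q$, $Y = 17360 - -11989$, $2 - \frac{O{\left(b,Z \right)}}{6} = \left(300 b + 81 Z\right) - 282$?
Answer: $- \frac{1250130672}{176470686006121} - \frac{6 \sqrt{63939026778}}{176470686006121} \approx -7.0927 \cdot 10^{-6}$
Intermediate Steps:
$O{\left(b,Z \right)} = 1704 - 1800 b - 486 Z$ ($O{\left(b,Z \right)} = 12 - 6 \left(\left(300 b + 81 Z\right) - 282\right) = 12 - 6 \left(\left(81 Z + 300 b\right) - 282\right) = 12 - 6 \left(-282 + 81 Z + 300 b\right) = 12 - \left(-1692 + 486 Z + 1800 b\right) = 1704 - 1800 b - 486 Z$)
$Y = 29349$ ($Y = 17360 + 11989 = 29349$)
$M{\left(P,Q \right)} = \frac{2}{-2 + P Q}$
$\frac{1}{\sqrt{M{\left(-154,115 \right)} + Y} + O{\left(44,131 \right)}} = \frac{1}{\sqrt{\frac{2}{-2 - 17710} + 29349} - 141162} = \frac{1}{\sqrt{\frac{2}{-17712} + 29349} - 141162} = \frac{1}{\sqrt{2 \left(- \frac{1}{17712}\right) + 29349} - 141162} = \frac{1}{\sqrt{- \frac{1}{8856} + 29349} - 141162} = \frac{1}{\sqrt{\frac{259914743}{8856}} - 141162} = \frac{1}{\frac{\sqrt{63939026778}}{1476} - 141162} = \frac{1}{-141162 + \frac{\sqrt{63939026778}}{1476}}$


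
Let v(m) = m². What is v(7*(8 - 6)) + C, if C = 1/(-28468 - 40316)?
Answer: 13481663/68784 ≈ 196.00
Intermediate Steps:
C = -1/68784 (C = 1/(-68784) = -1/68784 ≈ -1.4538e-5)
v(7*(8 - 6)) + C = (7*(8 - 6))² - 1/68784 = (7*2)² - 1/68784 = 14² - 1/68784 = 196 - 1/68784 = 13481663/68784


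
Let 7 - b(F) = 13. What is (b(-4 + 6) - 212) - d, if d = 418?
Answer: -636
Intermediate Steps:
b(F) = -6 (b(F) = 7 - 1*13 = 7 - 13 = -6)
(b(-4 + 6) - 212) - d = (-6 - 212) - 1*418 = -218 - 418 = -636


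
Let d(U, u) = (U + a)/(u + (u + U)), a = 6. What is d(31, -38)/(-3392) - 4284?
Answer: -653909723/152640 ≈ -4284.0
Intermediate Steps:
d(U, u) = (6 + U)/(U + 2*u) (d(U, u) = (U + 6)/(u + (u + U)) = (6 + U)/(u + (U + u)) = (6 + U)/(U + 2*u))
d(31, -38)/(-3392) - 4284 = ((6 + 31)/(31 + 2*(-38)))/(-3392) - 4284 = (37/(31 - 76))*(-1/3392) - 4284 = (37/(-45))*(-1/3392) - 4284 = -1/45*37*(-1/3392) - 4284 = -37/45*(-1/3392) - 4284 = 37/152640 - 4284 = -653909723/152640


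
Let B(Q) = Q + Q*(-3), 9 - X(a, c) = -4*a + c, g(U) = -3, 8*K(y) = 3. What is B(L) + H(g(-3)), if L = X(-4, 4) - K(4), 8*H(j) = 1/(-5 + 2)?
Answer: 545/24 ≈ 22.708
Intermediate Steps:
K(y) = 3/8 (K(y) = (⅛)*3 = 3/8)
X(a, c) = 9 - c + 4*a (X(a, c) = 9 - (-4*a + c) = 9 - (c - 4*a) = 9 + (-c + 4*a) = 9 - c + 4*a)
H(j) = -1/24 (H(j) = 1/(8*(-5 + 2)) = (⅛)/(-3) = (⅛)*(-⅓) = -1/24)
L = -91/8 (L = (9 - 1*4 + 4*(-4)) - 1*3/8 = (9 - 4 - 16) - 3/8 = -11 - 3/8 = -91/8 ≈ -11.375)
B(Q) = -2*Q (B(Q) = Q - 3*Q = -2*Q)
B(L) + H(g(-3)) = -2*(-91/8) - 1/24 = 91/4 - 1/24 = 545/24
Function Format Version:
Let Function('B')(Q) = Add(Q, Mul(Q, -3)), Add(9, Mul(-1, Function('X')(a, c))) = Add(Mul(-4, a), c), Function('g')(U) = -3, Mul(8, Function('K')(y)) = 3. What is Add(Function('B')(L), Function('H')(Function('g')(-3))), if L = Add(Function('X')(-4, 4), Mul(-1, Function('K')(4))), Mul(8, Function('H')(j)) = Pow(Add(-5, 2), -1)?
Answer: Rational(545, 24) ≈ 22.708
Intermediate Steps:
Function('K')(y) = Rational(3, 8) (Function('K')(y) = Mul(Rational(1, 8), 3) = Rational(3, 8))
Function('X')(a, c) = Add(9, Mul(-1, c), Mul(4, a)) (Function('X')(a, c) = Add(9, Mul(-1, Add(Mul(-4, a), c))) = Add(9, Mul(-1, Add(c, Mul(-4, a)))) = Add(9, Add(Mul(-1, c), Mul(4, a))) = Add(9, Mul(-1, c), Mul(4, a)))
Function('H')(j) = Rational(-1, 24) (Function('H')(j) = Mul(Rational(1, 8), Pow(Add(-5, 2), -1)) = Mul(Rational(1, 8), Pow(-3, -1)) = Mul(Rational(1, 8), Rational(-1, 3)) = Rational(-1, 24))
L = Rational(-91, 8) (L = Add(Add(9, Mul(-1, 4), Mul(4, -4)), Mul(-1, Rational(3, 8))) = Add(Add(9, -4, -16), Rational(-3, 8)) = Add(-11, Rational(-3, 8)) = Rational(-91, 8) ≈ -11.375)
Function('B')(Q) = Mul(-2, Q) (Function('B')(Q) = Add(Q, Mul(-3, Q)) = Mul(-2, Q))
Add(Function('B')(L), Function('H')(Function('g')(-3))) = Add(Mul(-2, Rational(-91, 8)), Rational(-1, 24)) = Add(Rational(91, 4), Rational(-1, 24)) = Rational(545, 24)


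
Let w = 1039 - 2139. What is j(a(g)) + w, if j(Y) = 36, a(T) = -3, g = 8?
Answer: -1064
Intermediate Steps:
w = -1100
j(a(g)) + w = 36 - 1100 = -1064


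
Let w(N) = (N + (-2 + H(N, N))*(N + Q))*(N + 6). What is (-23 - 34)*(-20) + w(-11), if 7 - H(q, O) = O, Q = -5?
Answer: 2475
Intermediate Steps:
H(q, O) = 7 - O
w(N) = (6 + N)*(N + (-5 + N)*(5 - N)) (w(N) = (N + (-2 + (7 - N))*(N - 5))*(N + 6) = (N + (5 - N)*(-5 + N))*(6 + N) = (N + (-5 + N)*(5 - N))*(6 + N) = (6 + N)*(N + (-5 + N)*(5 - N)))
(-23 - 34)*(-20) + w(-11) = (-23 - 34)*(-20) + (-150 - 1*(-11)³ + 5*(-11)² + 41*(-11)) = -57*(-20) + (-150 - 1*(-1331) + 5*121 - 451) = 1140 + (-150 + 1331 + 605 - 451) = 1140 + 1335 = 2475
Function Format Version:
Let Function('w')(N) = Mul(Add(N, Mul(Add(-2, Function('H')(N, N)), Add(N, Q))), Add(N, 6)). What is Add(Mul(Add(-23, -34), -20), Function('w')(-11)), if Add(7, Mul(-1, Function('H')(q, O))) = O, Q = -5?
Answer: 2475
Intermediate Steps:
Function('H')(q, O) = Add(7, Mul(-1, O))
Function('w')(N) = Mul(Add(6, N), Add(N, Mul(Add(-5, N), Add(5, Mul(-1, N))))) (Function('w')(N) = Mul(Add(N, Mul(Add(-2, Add(7, Mul(-1, N))), Add(N, -5))), Add(N, 6)) = Mul(Add(N, Mul(Add(5, Mul(-1, N)), Add(-5, N))), Add(6, N)) = Mul(Add(N, Mul(Add(-5, N), Add(5, Mul(-1, N)))), Add(6, N)) = Mul(Add(6, N), Add(N, Mul(Add(-5, N), Add(5, Mul(-1, N))))))
Add(Mul(Add(-23, -34), -20), Function('w')(-11)) = Add(Mul(Add(-23, -34), -20), Add(-150, Mul(-1, Pow(-11, 3)), Mul(5, Pow(-11, 2)), Mul(41, -11))) = Add(Mul(-57, -20), Add(-150, Mul(-1, -1331), Mul(5, 121), -451)) = Add(1140, Add(-150, 1331, 605, -451)) = Add(1140, 1335) = 2475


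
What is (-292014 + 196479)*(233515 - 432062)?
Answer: 18968187645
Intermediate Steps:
(-292014 + 196479)*(233515 - 432062) = -95535*(-198547) = 18968187645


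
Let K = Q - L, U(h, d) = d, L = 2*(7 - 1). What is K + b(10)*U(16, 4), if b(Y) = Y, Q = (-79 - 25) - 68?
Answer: -144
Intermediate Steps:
L = 12 (L = 2*6 = 12)
Q = -172 (Q = -104 - 68 = -172)
K = -184 (K = -172 - 1*12 = -172 - 12 = -184)
K + b(10)*U(16, 4) = -184 + 10*4 = -184 + 40 = -144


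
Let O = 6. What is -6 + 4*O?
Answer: 18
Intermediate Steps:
-6 + 4*O = -6 + 4*6 = -6 + 24 = 18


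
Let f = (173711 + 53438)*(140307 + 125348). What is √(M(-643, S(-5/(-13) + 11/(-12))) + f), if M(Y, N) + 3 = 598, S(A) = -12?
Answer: √60343268190 ≈ 2.4565e+5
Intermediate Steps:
M(Y, N) = 595 (M(Y, N) = -3 + 598 = 595)
f = 60343267595 (f = 227149*265655 = 60343267595)
√(M(-643, S(-5/(-13) + 11/(-12))) + f) = √(595 + 60343267595) = √60343268190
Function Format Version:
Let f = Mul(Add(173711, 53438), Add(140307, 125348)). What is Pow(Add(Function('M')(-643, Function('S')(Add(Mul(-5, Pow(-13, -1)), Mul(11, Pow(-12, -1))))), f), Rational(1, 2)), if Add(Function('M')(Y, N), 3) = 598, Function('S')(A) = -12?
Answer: Pow(60343268190, Rational(1, 2)) ≈ 2.4565e+5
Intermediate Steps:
Function('M')(Y, N) = 595 (Function('M')(Y, N) = Add(-3, 598) = 595)
f = 60343267595 (f = Mul(227149, 265655) = 60343267595)
Pow(Add(Function('M')(-643, Function('S')(Add(Mul(-5, Pow(-13, -1)), Mul(11, Pow(-12, -1))))), f), Rational(1, 2)) = Pow(Add(595, 60343267595), Rational(1, 2)) = Pow(60343268190, Rational(1, 2))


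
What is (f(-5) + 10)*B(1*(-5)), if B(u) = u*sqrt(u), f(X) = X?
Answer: -25*I*sqrt(5) ≈ -55.902*I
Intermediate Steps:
B(u) = u**(3/2)
(f(-5) + 10)*B(1*(-5)) = (-5 + 10)*(1*(-5))**(3/2) = 5*(-5)**(3/2) = 5*(-5*I*sqrt(5)) = -25*I*sqrt(5)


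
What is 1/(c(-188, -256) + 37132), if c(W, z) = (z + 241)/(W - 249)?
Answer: 437/16226699 ≈ 2.6931e-5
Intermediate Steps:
c(W, z) = (241 + z)/(-249 + W)
1/(c(-188, -256) + 37132) = 1/((241 - 256)/(-249 - 188) + 37132) = 1/(-15/(-437) + 37132) = 1/(-1/437*(-15) + 37132) = 1/(15/437 + 37132) = 1/(16226699/437) = 437/16226699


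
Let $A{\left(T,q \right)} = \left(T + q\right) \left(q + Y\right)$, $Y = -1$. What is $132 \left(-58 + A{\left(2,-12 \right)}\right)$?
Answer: $9504$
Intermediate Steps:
$A{\left(T,q \right)} = \left(-1 + q\right) \left(T + q\right)$ ($A{\left(T,q \right)} = \left(T + q\right) \left(q - 1\right) = \left(T + q\right) \left(-1 + q\right) = \left(-1 + q\right) \left(T + q\right)$)
$132 \left(-58 + A{\left(2,-12 \right)}\right) = 132 \left(-58 + \left(\left(-12\right)^{2} - 2 - -12 + 2 \left(-12\right)\right)\right) = 132 \left(-58 + \left(144 - 2 + 12 - 24\right)\right) = 132 \left(-58 + 130\right) = 132 \cdot 72 = 9504$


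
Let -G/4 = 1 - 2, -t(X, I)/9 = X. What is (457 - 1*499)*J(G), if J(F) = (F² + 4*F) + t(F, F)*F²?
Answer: 22848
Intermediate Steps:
t(X, I) = -9*X
G = 4 (G = -4*(1 - 2) = -4*(-1) = 4)
J(F) = F² - 9*F³ + 4*F (J(F) = (F² + 4*F) + (-9*F)*F² = (F² + 4*F) - 9*F³ = F² - 9*F³ + 4*F)
(457 - 1*499)*J(G) = (457 - 1*499)*(4*(4 + 4 - 9*4²)) = (457 - 499)*(4*(4 + 4 - 9*16)) = -168*(4 + 4 - 144) = -168*(-136) = -42*(-544) = 22848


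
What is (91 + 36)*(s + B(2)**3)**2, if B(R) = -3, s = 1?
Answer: 85852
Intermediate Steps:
(91 + 36)*(s + B(2)**3)**2 = (91 + 36)*(1 + (-3)**3)**2 = 127*(1 - 27)**2 = 127*(-26)**2 = 127*676 = 85852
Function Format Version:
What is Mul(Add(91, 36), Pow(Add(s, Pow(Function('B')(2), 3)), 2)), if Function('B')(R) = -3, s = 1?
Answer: 85852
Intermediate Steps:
Mul(Add(91, 36), Pow(Add(s, Pow(Function('B')(2), 3)), 2)) = Mul(Add(91, 36), Pow(Add(1, Pow(-3, 3)), 2)) = Mul(127, Pow(Add(1, -27), 2)) = Mul(127, Pow(-26, 2)) = Mul(127, 676) = 85852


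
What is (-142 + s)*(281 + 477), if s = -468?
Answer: -462380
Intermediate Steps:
(-142 + s)*(281 + 477) = (-142 - 468)*(281 + 477) = -610*758 = -462380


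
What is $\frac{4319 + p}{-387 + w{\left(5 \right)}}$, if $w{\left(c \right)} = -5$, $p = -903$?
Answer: $- \frac{61}{7} \approx -8.7143$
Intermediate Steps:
$\frac{4319 + p}{-387 + w{\left(5 \right)}} = \frac{4319 - 903}{-387 - 5} = \frac{3416}{-392} = 3416 \left(- \frac{1}{392}\right) = - \frac{61}{7}$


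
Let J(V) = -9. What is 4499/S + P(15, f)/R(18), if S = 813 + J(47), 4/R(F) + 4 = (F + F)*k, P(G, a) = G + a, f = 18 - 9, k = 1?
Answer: 158867/804 ≈ 197.60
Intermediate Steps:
f = 9
R(F) = 4/(-4 + 2*F) (R(F) = 4/(-4 + (F + F)*1) = 4/(-4 + (2*F)*1) = 4/(-4 + 2*F))
S = 804 (S = 813 - 9 = 804)
4499/S + P(15, f)/R(18) = 4499/804 + (15 + 9)/((2/(-2 + 18))) = 4499*(1/804) + 24/((2/16)) = 4499/804 + 24/((2*(1/16))) = 4499/804 + 24/(⅛) = 4499/804 + 24*8 = 4499/804 + 192 = 158867/804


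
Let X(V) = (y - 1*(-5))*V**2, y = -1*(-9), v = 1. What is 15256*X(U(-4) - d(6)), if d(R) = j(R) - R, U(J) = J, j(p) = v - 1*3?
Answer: 3417344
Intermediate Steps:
j(p) = -2 (j(p) = 1 - 1*3 = 1 - 3 = -2)
y = 9
d(R) = -2 - R
X(V) = 14*V**2 (X(V) = (9 - 1*(-5))*V**2 = (9 + 5)*V**2 = 14*V**2)
15256*X(U(-4) - d(6)) = 15256*(14*(-4 - (-2 - 1*6))**2) = 15256*(14*(-4 - (-2 - 6))**2) = 15256*(14*(-4 - 1*(-8))**2) = 15256*(14*(-4 + 8)**2) = 15256*(14*4**2) = 15256*(14*16) = 15256*224 = 3417344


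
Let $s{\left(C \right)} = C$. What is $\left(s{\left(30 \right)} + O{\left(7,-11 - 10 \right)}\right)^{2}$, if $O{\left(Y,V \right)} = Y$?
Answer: $1369$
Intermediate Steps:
$\left(s{\left(30 \right)} + O{\left(7,-11 - 10 \right)}\right)^{2} = \left(30 + 7\right)^{2} = 37^{2} = 1369$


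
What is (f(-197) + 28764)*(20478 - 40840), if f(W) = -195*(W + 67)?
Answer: -1101869268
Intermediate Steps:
f(W) = -13065 - 195*W (f(W) = -195*(67 + W) = -13065 - 195*W)
(f(-197) + 28764)*(20478 - 40840) = ((-13065 - 195*(-197)) + 28764)*(20478 - 40840) = ((-13065 + 38415) + 28764)*(-20362) = (25350 + 28764)*(-20362) = 54114*(-20362) = -1101869268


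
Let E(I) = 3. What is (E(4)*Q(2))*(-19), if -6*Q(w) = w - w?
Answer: 0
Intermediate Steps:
Q(w) = 0 (Q(w) = -(w - w)/6 = -1/6*0 = 0)
(E(4)*Q(2))*(-19) = (3*0)*(-19) = 0*(-19) = 0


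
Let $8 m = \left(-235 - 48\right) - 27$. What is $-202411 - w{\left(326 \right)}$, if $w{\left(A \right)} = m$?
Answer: $- \frac{809489}{4} \approx -2.0237 \cdot 10^{5}$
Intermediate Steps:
$m = - \frac{155}{4}$ ($m = \frac{\left(-235 - 48\right) - 27}{8} = \frac{-283 - 27}{8} = \frac{1}{8} \left(-310\right) = - \frac{155}{4} \approx -38.75$)
$w{\left(A \right)} = - \frac{155}{4}$
$-202411 - w{\left(326 \right)} = -202411 - - \frac{155}{4} = -202411 + \frac{155}{4} = - \frac{809489}{4}$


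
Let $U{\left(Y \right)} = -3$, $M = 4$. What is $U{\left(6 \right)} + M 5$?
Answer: $17$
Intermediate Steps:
$U{\left(6 \right)} + M 5 = -3 + 4 \cdot 5 = -3 + 20 = 17$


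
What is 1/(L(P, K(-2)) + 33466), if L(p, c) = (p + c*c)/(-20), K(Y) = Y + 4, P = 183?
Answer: 20/669133 ≈ 2.9889e-5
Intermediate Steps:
K(Y) = 4 + Y
L(p, c) = -p/20 - c**2/20 (L(p, c) = (p + c**2)*(-1/20) = -p/20 - c**2/20)
1/(L(P, K(-2)) + 33466) = 1/((-1/20*183 - (4 - 2)**2/20) + 33466) = 1/((-183/20 - 1/20*2**2) + 33466) = 1/((-183/20 - 1/20*4) + 33466) = 1/((-183/20 - 1/5) + 33466) = 1/(-187/20 + 33466) = 1/(669133/20) = 20/669133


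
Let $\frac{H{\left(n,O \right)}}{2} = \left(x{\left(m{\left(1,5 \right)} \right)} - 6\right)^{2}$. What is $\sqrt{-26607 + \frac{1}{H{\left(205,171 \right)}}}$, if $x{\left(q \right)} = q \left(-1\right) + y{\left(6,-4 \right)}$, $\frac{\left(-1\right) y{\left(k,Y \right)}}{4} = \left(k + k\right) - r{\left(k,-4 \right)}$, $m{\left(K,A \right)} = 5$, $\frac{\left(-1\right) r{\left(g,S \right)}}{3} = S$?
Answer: $\frac{i \sqrt{12877786}}{22} \approx 163.12 i$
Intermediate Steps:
$r{\left(g,S \right)} = - 3 S$
$y{\left(k,Y \right)} = 48 - 8 k$ ($y{\left(k,Y \right)} = - 4 \left(\left(k + k\right) - \left(-3\right) \left(-4\right)\right) = - 4 \left(2 k - 12\right) = - 4 \left(-12 + 2 k\right) = 48 - 8 k$)
$x{\left(q \right)} = - q$ ($x{\left(q \right)} = q \left(-1\right) + \left(48 - 48\right) = - q + \left(48 - 48\right) = - q + 0 = - q$)
$H{\left(n,O \right)} = 242$ ($H{\left(n,O \right)} = 2 \left(\left(-1\right) 5 - 6\right)^{2} = 2 \left(-5 - 6\right)^{2} = 2 \left(-11\right)^{2} = 2 \cdot 121 = 242$)
$\sqrt{-26607 + \frac{1}{H{\left(205,171 \right)}}} = \sqrt{-26607 + \frac{1}{242}} = \sqrt{- \frac{6438893}{242}} = \frac{i \sqrt{12877786}}{22}$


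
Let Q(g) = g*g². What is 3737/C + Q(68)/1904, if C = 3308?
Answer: 3850207/23156 ≈ 166.27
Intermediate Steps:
Q(g) = g³
3737/C + Q(68)/1904 = 3737/3308 + 68³/1904 = 3737*(1/3308) + 314432*(1/1904) = 3737/3308 + 1156/7 = 3850207/23156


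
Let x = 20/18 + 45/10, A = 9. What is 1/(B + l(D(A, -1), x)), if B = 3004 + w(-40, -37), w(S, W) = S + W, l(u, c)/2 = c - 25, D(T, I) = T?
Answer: 9/25994 ≈ 0.00034623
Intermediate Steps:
x = 101/18 (x = 20*(1/18) + 45*(⅒) = 10/9 + 9/2 = 101/18 ≈ 5.6111)
l(u, c) = -50 + 2*c (l(u, c) = 2*(c - 25) = 2*(-25 + c) = -50 + 2*c)
B = 2927 (B = 3004 + (-40 - 37) = 3004 - 77 = 2927)
1/(B + l(D(A, -1), x)) = 1/(2927 + (-50 + 2*(101/18))) = 1/(2927 + (-50 + 101/9)) = 1/(2927 - 349/9) = 1/(25994/9) = 9/25994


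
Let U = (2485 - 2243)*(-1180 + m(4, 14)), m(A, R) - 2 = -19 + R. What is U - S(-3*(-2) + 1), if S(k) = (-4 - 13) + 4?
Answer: -286273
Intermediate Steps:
m(A, R) = -17 + R (m(A, R) = 2 + (-19 + R) = -17 + R)
U = -286286 (U = (2485 - 2243)*(-1180 + (-17 + 14)) = 242*(-1180 - 3) = 242*(-1183) = -286286)
S(k) = -13 (S(k) = -17 + 4 = -13)
U - S(-3*(-2) + 1) = -286286 - 1*(-13) = -286286 + 13 = -286273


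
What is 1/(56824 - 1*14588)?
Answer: 1/42236 ≈ 2.3676e-5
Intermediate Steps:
1/(56824 - 1*14588) = 1/(56824 - 14588) = 1/42236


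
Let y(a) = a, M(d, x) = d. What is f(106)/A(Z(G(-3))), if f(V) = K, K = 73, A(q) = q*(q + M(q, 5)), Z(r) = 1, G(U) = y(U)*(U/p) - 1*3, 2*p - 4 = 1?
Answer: 73/2 ≈ 36.500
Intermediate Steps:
p = 5/2 (p = 2 + (½)*1 = 2 + ½ = 5/2 ≈ 2.5000)
G(U) = -3 + 2*U²/5 (G(U) = U*(U/(5/2)) - 1*3 = U*(U*(⅖)) - 3 = U*(2*U/5) - 3 = 2*U²/5 - 3 = -3 + 2*U²/5)
A(q) = 2*q² (A(q) = q*(q + q) = q*(2*q) = 2*q²)
f(V) = 73
f(106)/A(Z(G(-3))) = 73/((2*1²)) = 73/((2*1)) = 73/2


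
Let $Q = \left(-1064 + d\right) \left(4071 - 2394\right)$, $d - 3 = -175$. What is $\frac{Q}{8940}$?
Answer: $- \frac{172731}{745} \approx -231.85$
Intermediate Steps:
$d = -172$ ($d = 3 - 175 = -172$)
$Q = -2072772$ ($Q = \left(-1064 - 172\right) \left(4071 - 2394\right) = \left(-1236\right) 1677 = -2072772$)
$\frac{Q}{8940} = - \frac{2072772}{8940} = \left(-2072772\right) \frac{1}{8940} = - \frac{172731}{745}$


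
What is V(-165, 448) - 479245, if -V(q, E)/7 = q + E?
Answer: -481226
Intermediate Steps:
V(q, E) = -7*E - 7*q (V(q, E) = -7*(q + E) = -7*(E + q) = -7*E - 7*q)
V(-165, 448) - 479245 = (-7*448 - 7*(-165)) - 479245 = (-3136 + 1155) - 479245 = -1981 - 479245 = -481226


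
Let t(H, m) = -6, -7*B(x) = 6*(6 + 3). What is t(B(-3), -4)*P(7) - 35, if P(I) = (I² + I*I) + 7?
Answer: -665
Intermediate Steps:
B(x) = -54/7 (B(x) = -6*(6 + 3)/7 = -6*9/7 = -⅐*54 = -54/7)
P(I) = 7 + 2*I² (P(I) = (I² + I²) + 7 = 2*I² + 7 = 7 + 2*I²)
t(B(-3), -4)*P(7) - 35 = -6*(7 + 2*7²) - 35 = -6*(7 + 2*49) - 35 = -6*(7 + 98) - 35 = -6*105 - 35 = -630 - 35 = -665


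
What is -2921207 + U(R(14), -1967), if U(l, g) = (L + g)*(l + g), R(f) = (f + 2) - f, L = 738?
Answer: -506222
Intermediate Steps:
R(f) = 2 (R(f) = (2 + f) - f = 2)
U(l, g) = (738 + g)*(g + l) (U(l, g) = (738 + g)*(l + g) = (738 + g)*(g + l))
-2921207 + U(R(14), -1967) = -2921207 + ((-1967)**2 + 738*(-1967) + 738*2 - 1967*2) = -2921207 + (3869089 - 1451646 + 1476 - 3934) = -2921207 + 2414985 = -506222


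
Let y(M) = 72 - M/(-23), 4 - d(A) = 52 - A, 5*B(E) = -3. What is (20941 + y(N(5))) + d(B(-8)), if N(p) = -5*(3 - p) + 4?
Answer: 2410976/115 ≈ 20965.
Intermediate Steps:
B(E) = -3/5 (B(E) = (1/5)*(-3) = -3/5)
N(p) = -11 + 5*p (N(p) = (-15 + 5*p) + 4 = -11 + 5*p)
d(A) = -48 + A (d(A) = 4 - (52 - A) = 4 + (-52 + A) = -48 + A)
y(M) = 72 + M/23 (y(M) = 72 - M*(-1)/23 = 72 - (-1)*M/23 = 72 + M/23)
(20941 + y(N(5))) + d(B(-8)) = (20941 + (72 + (-11 + 5*5)/23)) + (-48 - 3/5) = (20941 + (72 + (-11 + 25)/23)) - 243/5 = (20941 + (72 + (1/23)*14)) - 243/5 = (20941 + (72 + 14/23)) - 243/5 = (20941 + 1670/23) - 243/5 = 483313/23 - 243/5 = 2410976/115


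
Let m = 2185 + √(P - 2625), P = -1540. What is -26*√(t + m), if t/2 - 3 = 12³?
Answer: -26*√(5647 + 7*I*√85) ≈ -1953.8 - 11.164*I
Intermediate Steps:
t = 3462 (t = 6 + 2*12³ = 6 + 2*1728 = 6 + 3456 = 3462)
m = 2185 + 7*I*√85 (m = 2185 + √(-1540 - 2625) = 2185 + √(-4165) = 2185 + 7*I*√85 ≈ 2185.0 + 64.537*I)
-26*√(t + m) = -26*√(3462 + (2185 + 7*I*√85)) = -26*√(5647 + 7*I*√85)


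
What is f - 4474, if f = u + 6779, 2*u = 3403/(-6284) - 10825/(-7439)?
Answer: 215544885743/93493352 ≈ 2305.5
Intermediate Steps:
u = 42709383/93493352 (u = (3403/(-6284) - 10825/(-7439))/2 = (3403*(-1/6284) - 10825*(-1/7439))/2 = (-3403/6284 + 10825/7439)/2 = (½)*(42709383/46746676) = 42709383/93493352 ≈ 0.45682)
f = 633834142591/93493352 (f = 42709383/93493352 + 6779 = 633834142591/93493352 ≈ 6779.5)
f - 4474 = 633834142591/93493352 - 4474 = 215544885743/93493352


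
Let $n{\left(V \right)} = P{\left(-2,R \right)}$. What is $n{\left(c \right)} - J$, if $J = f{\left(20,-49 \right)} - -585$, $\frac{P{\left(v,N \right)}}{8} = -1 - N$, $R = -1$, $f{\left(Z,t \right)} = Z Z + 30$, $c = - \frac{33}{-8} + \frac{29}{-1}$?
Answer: $-1015$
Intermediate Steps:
$c = - \frac{199}{8}$ ($c = \left(-33\right) \left(- \frac{1}{8}\right) + 29 \left(-1\right) = \frac{33}{8} - 29 = - \frac{199}{8} \approx -24.875$)
$f{\left(Z,t \right)} = 30 + Z^{2}$ ($f{\left(Z,t \right)} = Z^{2} + 30 = 30 + Z^{2}$)
$P{\left(v,N \right)} = -8 - 8 N$ ($P{\left(v,N \right)} = 8 \left(-1 - N\right) = -8 - 8 N$)
$J = 1015$ ($J = \left(30 + 20^{2}\right) - -585 = \left(30 + 400\right) + 585 = 430 + 585 = 1015$)
$n{\left(V \right)} = 0$ ($n{\left(V \right)} = -8 - -8 = -8 + 8 = 0$)
$n{\left(c \right)} - J = 0 - 1015 = -1015$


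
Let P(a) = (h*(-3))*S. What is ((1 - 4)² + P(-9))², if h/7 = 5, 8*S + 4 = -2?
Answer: 123201/16 ≈ 7700.1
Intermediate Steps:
S = -¾ (S = -½ + (⅛)*(-2) = -½ - ¼ = -¾ ≈ -0.75000)
h = 35 (h = 7*5 = 35)
P(a) = 315/4 (P(a) = (35*(-3))*(-¾) = -105*(-¾) = 315/4)
((1 - 4)² + P(-9))² = ((1 - 4)² + 315/4)² = ((-3)² + 315/4)² = (9 + 315/4)² = (351/4)² = 123201/16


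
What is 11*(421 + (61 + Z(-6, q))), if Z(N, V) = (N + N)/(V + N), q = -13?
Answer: 100870/19 ≈ 5308.9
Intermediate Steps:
Z(N, V) = 2*N/(N + V) (Z(N, V) = (2*N)/(N + V) = 2*N/(N + V))
11*(421 + (61 + Z(-6, q))) = 11*(421 + (61 + 2*(-6)/(-6 - 13))) = 11*(421 + (61 + 2*(-6)/(-19))) = 11*(421 + (61 + 2*(-6)*(-1/19))) = 11*(421 + (61 + 12/19)) = 11*(421 + 1171/19) = 11*(9170/19) = 100870/19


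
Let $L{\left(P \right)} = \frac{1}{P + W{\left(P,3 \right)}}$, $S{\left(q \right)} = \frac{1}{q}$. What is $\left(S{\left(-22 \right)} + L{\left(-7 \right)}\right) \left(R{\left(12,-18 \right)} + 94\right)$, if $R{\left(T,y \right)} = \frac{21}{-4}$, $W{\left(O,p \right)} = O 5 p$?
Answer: $- \frac{23785}{4928} \approx -4.8265$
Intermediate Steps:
$W{\left(O,p \right)} = 5 O p$
$R{\left(T,y \right)} = - \frac{21}{4}$ ($R{\left(T,y \right)} = 21 \left(- \frac{1}{4}\right) = - \frac{21}{4}$)
$L{\left(P \right)} = \frac{1}{16 P}$ ($L{\left(P \right)} = \frac{1}{P + 5 P 3} = \frac{1}{P + 15 P} = \frac{1}{16 P}$)
$\left(S{\left(-22 \right)} + L{\left(-7 \right)}\right) \left(R{\left(12,-18 \right)} + 94\right) = \left(\frac{1}{-22} + \frac{1}{16 \left(-7\right)}\right) \left(- \frac{21}{4} + 94\right) = \left(- \frac{1}{22} + \frac{1}{16} \left(- \frac{1}{7}\right)\right) \frac{355}{4} = \left(- \frac{1}{22} - \frac{1}{112}\right) \frac{355}{4} = \left(- \frac{67}{1232}\right) \frac{355}{4} = - \frac{23785}{4928}$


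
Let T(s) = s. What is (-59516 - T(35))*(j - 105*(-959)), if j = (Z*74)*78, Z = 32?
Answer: -16995795849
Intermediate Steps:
j = 184704 (j = (32*74)*78 = 2368*78 = 184704)
(-59516 - T(35))*(j - 105*(-959)) = (-59516 - 1*35)*(184704 - 105*(-959)) = (-59516 - 35)*(184704 + 100695) = -59551*285399 = -16995795849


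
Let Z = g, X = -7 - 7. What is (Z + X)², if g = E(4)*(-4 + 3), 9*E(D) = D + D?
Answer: 17956/81 ≈ 221.68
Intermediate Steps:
E(D) = 2*D/9 (E(D) = (D + D)/9 = (2*D)/9 = 2*D/9)
g = -8/9 (g = ((2/9)*4)*(-4 + 3) = (8/9)*(-1) = -8/9 ≈ -0.88889)
X = -14
Z = -8/9 ≈ -0.88889
(Z + X)² = (-8/9 - 14)² = (-134/9)² = 17956/81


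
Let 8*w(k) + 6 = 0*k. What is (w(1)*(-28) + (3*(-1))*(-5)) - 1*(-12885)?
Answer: 12921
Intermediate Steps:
w(k) = -3/4 (w(k) = -3/4 + (0*k)/8 = -3/4 + (1/8)*0 = -3/4 + 0 = -3/4)
(w(1)*(-28) + (3*(-1))*(-5)) - 1*(-12885) = (-3/4*(-28) + (3*(-1))*(-5)) - 1*(-12885) = (21 - 3*(-5)) + 12885 = (21 + 15) + 12885 = 36 + 12885 = 12921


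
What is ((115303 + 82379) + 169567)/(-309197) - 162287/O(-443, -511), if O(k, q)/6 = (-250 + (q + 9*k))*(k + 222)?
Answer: -2362322535691/1946657314056 ≈ -1.2135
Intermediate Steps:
O(k, q) = 6*(222 + k)*(-250 + q + 9*k) (O(k, q) = 6*((-250 + (q + 9*k))*(k + 222)) = 6*((-250 + q + 9*k)*(222 + k)) = 6*((222 + k)*(-250 + q + 9*k)) = 6*(222 + k)*(-250 + q + 9*k))
((115303 + 82379) + 169567)/(-309197) - 162287/O(-443, -511) = ((115303 + 82379) + 169567)/(-309197) - 162287/(-333000 + 54*(-443)**2 + 1332*(-511) + 10488*(-443) + 6*(-443)*(-511)) = (197682 + 169567)*(-1/309197) - 162287/(-333000 + 54*196249 - 680652 - 4646184 + 1358238) = 367249*(-1/309197) - 162287/(-333000 + 10597446 - 680652 - 4646184 + 1358238) = -367249/309197 - 162287/6295848 = -2362322535691/1946657314056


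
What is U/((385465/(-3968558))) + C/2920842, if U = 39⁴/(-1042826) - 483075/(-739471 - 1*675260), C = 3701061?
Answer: 633393136425245581628299/30759904029954314351170 ≈ 20.592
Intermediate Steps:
U = -923044509807/491772756602 (U = 2313441*(-1/1042826) - 483075/(-739471 - 675260) = -2313441/1042826 - 483075/(-1414731) = -2313441/1042826 - 483075*(-1/1414731) = -2313441/1042826 + 161025/471577 = -923044509807/491772756602 ≈ -1.8770)
U/((385465/(-3968558))) + C/2920842 = -923044509807/(491772756602*(385465/(-3968558))) + 3701061/2920842 = -923044509807/(491772756602*(385465*(-1/3968558))) + 3701061*(1/2920842) = -923044509807/(491772756602*(-385465/3968558)) + 411229/324538 = -923044509807/491772756602*(-3968558/385465) + 411229/324538 = 1831577836875324153/94780592811794965 + 411229/324538 = 633393136425245581628299/30759904029954314351170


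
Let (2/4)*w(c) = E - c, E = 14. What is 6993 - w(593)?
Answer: 8151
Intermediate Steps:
w(c) = 28 - 2*c (w(c) = 2*(14 - c) = 28 - 2*c)
6993 - w(593) = 6993 - (28 - 2*593) = 6993 - (28 - 1186) = 6993 - 1*(-1158) = 6993 + 1158 = 8151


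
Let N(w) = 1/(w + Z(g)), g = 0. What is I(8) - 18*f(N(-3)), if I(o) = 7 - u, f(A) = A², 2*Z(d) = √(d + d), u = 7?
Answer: -2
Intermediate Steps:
Z(d) = √2*√d/2 (Z(d) = √(d + d)/2 = √(2*d)/2 = (√2*√d)/2 = √2*√d/2)
N(w) = 1/w (N(w) = 1/(w + √2*√0/2) = 1/(w + (½)*√2*0) = 1/(w + 0) = 1/w)
I(o) = 0 (I(o) = 7 - 1*7 = 7 - 7 = 0)
I(8) - 18*f(N(-3)) = 0 - 18*(1/(-3))² = 0 - 18*(-⅓)² = 0 - 18*⅑ = 0 - 2 = -2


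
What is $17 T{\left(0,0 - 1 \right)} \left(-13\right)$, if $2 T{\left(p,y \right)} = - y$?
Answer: $- \frac{221}{2} \approx -110.5$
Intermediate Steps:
$T{\left(p,y \right)} = - \frac{y}{2}$ ($T{\left(p,y \right)} = \frac{\left(-1\right) y}{2} = - \frac{y}{2}$)
$17 T{\left(0,0 - 1 \right)} \left(-13\right) = 17 \left(- \frac{0 - 1}{2}\right) \left(-13\right) = 17 \left(\left(- \frac{1}{2}\right) \left(-1\right)\right) \left(-13\right) = 17 \cdot \frac{1}{2} \left(-13\right) = \frac{17}{2} \left(-13\right) = - \frac{221}{2}$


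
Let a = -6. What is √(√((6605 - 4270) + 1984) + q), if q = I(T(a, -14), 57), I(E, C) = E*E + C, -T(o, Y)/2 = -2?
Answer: √(73 + √4319) ≈ 11.778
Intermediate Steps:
T(o, Y) = 4 (T(o, Y) = -2*(-2) = 4)
I(E, C) = C + E² (I(E, C) = E² + C = C + E²)
q = 73 (q = 57 + 4² = 57 + 16 = 73)
√(√((6605 - 4270) + 1984) + q) = √(√((6605 - 4270) + 1984) + 73) = √(√(2335 + 1984) + 73) = √(√4319 + 73) = √(73 + √4319)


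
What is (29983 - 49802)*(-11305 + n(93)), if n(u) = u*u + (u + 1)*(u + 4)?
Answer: -128070378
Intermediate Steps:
n(u) = u² + (1 + u)*(4 + u)
(29983 - 49802)*(-11305 + n(93)) = (29983 - 49802)*(-11305 + (4 + 2*93² + 5*93)) = -19819*(-11305 + (4 + 2*8649 + 465)) = -19819*(-11305 + (4 + 17298 + 465)) = -19819*(-11305 + 17767) = -19819*6462 = -128070378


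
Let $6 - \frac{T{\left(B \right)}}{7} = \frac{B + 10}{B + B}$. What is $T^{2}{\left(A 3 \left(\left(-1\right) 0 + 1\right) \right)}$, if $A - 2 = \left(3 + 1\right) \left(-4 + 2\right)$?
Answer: $\frac{132496}{81} \approx 1635.8$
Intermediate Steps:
$A = -6$ ($A = 2 + \left(3 + 1\right) \left(-4 + 2\right) = 2 + 4 \left(-2\right) = 2 - 8 = -6$)
$T{\left(B \right)} = 42 - \frac{7 \left(10 + B\right)}{2 B}$ ($T{\left(B \right)} = 42 - 7 \frac{B + 10}{B + B} = 42 - 7 \frac{10 + B}{2 B} = 42 - \frac{7 \left(10 + B\right)}{2 B}$)
$T^{2}{\left(A 3 \left(\left(-1\right) 0 + 1\right) \right)} = \left(\frac{77}{2} - \frac{35}{\left(-6\right) 3 \left(\left(-1\right) 0 + 1\right)}\right)^{2} = \left(\frac{77}{2} - \frac{35}{\left(-18\right) \left(0 + 1\right)}\right)^{2} = \left(\frac{77}{2} - \frac{35}{\left(-18\right) 1}\right)^{2} = \left(\frac{77}{2} - \frac{35}{-18}\right)^{2} = \left(\frac{77}{2} - - \frac{35}{18}\right)^{2} = \left(\frac{77}{2} + \frac{35}{18}\right)^{2} = \left(\frac{364}{9}\right)^{2} = \frac{132496}{81}$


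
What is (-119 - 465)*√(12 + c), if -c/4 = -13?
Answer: -4672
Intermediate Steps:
c = 52 (c = -4*(-13) = 52)
(-119 - 465)*√(12 + c) = (-119 - 465)*√(12 + 52) = -584*√64 = -584*8 = -4672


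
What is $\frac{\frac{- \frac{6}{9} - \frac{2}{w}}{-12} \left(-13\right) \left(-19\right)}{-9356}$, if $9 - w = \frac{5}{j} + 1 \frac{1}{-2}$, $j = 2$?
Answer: $- \frac{1235}{589428} \approx -0.0020953$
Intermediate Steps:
$w = 7$ ($w = 9 - \left(\frac{5}{2} + 1 \frac{1}{-2}\right) = 9 - \left(5 \cdot \frac{1}{2} + 1 \left(- \frac{1}{2}\right)\right) = 9 - \left(\frac{5}{2} - \frac{1}{2}\right) = 9 - 2 = 7$)
$\frac{\frac{- \frac{6}{9} - \frac{2}{w}}{-12} \left(-13\right) \left(-19\right)}{-9356} = \frac{\frac{- \frac{6}{9} - \frac{2}{7}}{-12} \left(-13\right) \left(-19\right)}{-9356} = \left(\left(-6\right) \frac{1}{9} - \frac{2}{7}\right) \left(- \frac{1}{12}\right) \left(-13\right) \left(-19\right) \left(- \frac{1}{9356}\right) = \left(- \frac{2}{3} - \frac{2}{7}\right) \left(- \frac{1}{12}\right) \left(-13\right) \left(-19\right) \left(- \frac{1}{9356}\right) = \left(- \frac{20}{21}\right) \left(- \frac{1}{12}\right) \left(-13\right) \left(-19\right) \left(- \frac{1}{9356}\right) = \frac{5}{63} \left(-13\right) \left(-19\right) \left(- \frac{1}{9356}\right) = \left(- \frac{65}{63}\right) \left(-19\right) \left(- \frac{1}{9356}\right) = \frac{1235}{63} \left(- \frac{1}{9356}\right) = - \frac{1235}{589428}$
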